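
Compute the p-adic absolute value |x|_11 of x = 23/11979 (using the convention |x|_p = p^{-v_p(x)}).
|23/11979|_11 = 1331

Step 1 — compute v_11(x) by factoring powers of 11 out of the numerator and denominator: v_11(23/11979) = -3. Step 2 — apply |x|_p = p^{-v_p(x)} = 11^{3} = 1331.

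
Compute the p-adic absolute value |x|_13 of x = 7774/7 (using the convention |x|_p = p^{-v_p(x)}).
|7774/7|_13 = 1/169

Step 1 — compute v_13(x) by factoring powers of 13 out of the numerator and denominator: v_13(7774/7) = 2. Step 2 — apply |x|_p = p^{-v_p(x)} = 13^{-2} = 1/169.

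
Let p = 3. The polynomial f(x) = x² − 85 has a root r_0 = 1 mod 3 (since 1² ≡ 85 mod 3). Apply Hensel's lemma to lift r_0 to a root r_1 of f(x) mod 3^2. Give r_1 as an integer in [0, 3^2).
r_1 = 7 (mod 9)

Hensel's recurrence: r_{i+1} = r_i − f(r_i)·(f′(r_i))^{-1} mod 3^{i+2}, with f′(x) = 2x. Iterate:
  r_0 = 1 (mod 3)
  r_1 = 7 (mod 9)
Final: r_1 = 7, and one checks f(r_1) ≡ 0 mod 3^2.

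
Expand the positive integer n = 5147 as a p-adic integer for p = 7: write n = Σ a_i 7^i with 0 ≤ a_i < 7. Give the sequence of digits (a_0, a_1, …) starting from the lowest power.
(a_0, a_1, …) = (2, 0, 0, 1, 2)

Repeated division by 7 gives the digits low-to-high: 5147 = 2 + 1·7^3 + 2·7^4. Digit sequence: (2, 0, 0, 1, 2).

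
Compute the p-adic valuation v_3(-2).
v_3(-2) = 0

v_3(n) is the largest exponent k such that 3^k divides n. Factor out: -2 = -3^0 · 2. (Sign doesn't affect v_p.) So v_3(-2) = 0.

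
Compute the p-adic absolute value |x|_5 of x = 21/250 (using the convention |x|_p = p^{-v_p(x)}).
|21/250|_5 = 125

Step 1 — compute v_5(x) by factoring powers of 5 out of the numerator and denominator: v_5(21/250) = -3. Step 2 — apply |x|_p = p^{-v_p(x)} = 5^{3} = 125.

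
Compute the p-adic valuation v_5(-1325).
v_5(-1325) = 2

v_5(n) is the largest exponent k such that 5^k divides n. Factor out: -1325 = -5^2 · 53. (Sign doesn't affect v_p.) So v_5(-1325) = 2.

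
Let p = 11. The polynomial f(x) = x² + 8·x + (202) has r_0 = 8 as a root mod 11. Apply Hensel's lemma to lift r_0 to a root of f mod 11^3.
r_2 = 690 (mod 1331)

Hensel: r_{i+1} = r_i − f(r_i)·(f′(r_i))^{-1} mod 11^{i+2}, f′(x) = 2x + 8. Iterate:
  r_0 = 8 (mod 11)
  r_1 = 85 (mod 121)
  r_2 = 690 (mod 1331)
Final: r = 690 satisfies f(r) ≡ 0 mod 11^3.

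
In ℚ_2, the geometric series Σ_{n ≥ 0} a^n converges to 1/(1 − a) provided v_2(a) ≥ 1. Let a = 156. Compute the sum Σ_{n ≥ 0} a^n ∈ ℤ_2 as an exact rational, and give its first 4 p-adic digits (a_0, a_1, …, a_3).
Σ a^n = 1/(1 − a) = -1/155;  first 4 digits = (1, 0, 1, 1)

v_2(a) = 2 ≥ 1, so the series converges in ℤ_2 to 1/(1 − a) = 1/(1 − 156) = -1/155. Expand this rational in ℤ_2: compute digits iteratively via d_i = x_i mod 2, x_{i+1} = (x_i − d_i)/2. The first 4 digits are (1, 0, 1, 1).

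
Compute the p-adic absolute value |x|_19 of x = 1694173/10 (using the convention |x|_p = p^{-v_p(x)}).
|1694173/10|_19 = 1/130321

Step 1 — compute v_19(x) by factoring powers of 19 out of the numerator and denominator: v_19(1694173/10) = 4. Step 2 — apply |x|_p = p^{-v_p(x)} = 19^{-4} = 1/130321.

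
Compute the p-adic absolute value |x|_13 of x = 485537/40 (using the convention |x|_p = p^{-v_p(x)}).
|485537/40|_13 = 1/28561

Step 1 — compute v_13(x) by factoring powers of 13 out of the numerator and denominator: v_13(485537/40) = 4. Step 2 — apply |x|_p = p^{-v_p(x)} = 13^{-4} = 1/28561.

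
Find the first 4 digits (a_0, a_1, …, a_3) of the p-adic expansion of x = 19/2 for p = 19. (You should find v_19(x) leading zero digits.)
(a_0, …, a_3) = (0, 10, 9, 9)

v_19(19/2) = 1, so a_0 = ... = a_0 = 0. Factor out: x = 19^1 · u with u = 1/2 a unit in ℤ_19. Expand u iteratively via a_{v+i} = u_i mod 19, u_{i+1} = (u_i − a_{v+i})/19:
  u_0 = 1/2;  a_1 = 10;  u_1 = (u_0 − 10)/19 = -1/2
  u_1 = -1/2;  a_2 = 9;  u_2 = (u_1 − 9)/19 = -1/2
  u_2 = -1/2;  a_3 = 9;  u_3 = (u_2 − 9)/19 = -1/2
Digits: (0, 10, 9, 9).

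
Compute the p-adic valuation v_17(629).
v_17(629) = 1

v_17(n) is the largest exponent k such that 17^k divides n. Factor out: 629 = 17^1 · 37. (Sign doesn't affect v_p.) So v_17(629) = 1.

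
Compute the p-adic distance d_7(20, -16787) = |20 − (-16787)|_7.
d_7(20, -16787) = 1/16807

Step 1 — x − y = 20 − (-16787) = 16807. Step 2 — v_7(16807) = 5 (factor: 16807 = (7^5 · 1); the sign does not affect v_p). Step 3 — |x − y|_7 = 7^{-5} = 1/16807.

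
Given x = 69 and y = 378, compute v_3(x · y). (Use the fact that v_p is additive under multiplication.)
v_3(26082) = 4

v_p(x) = 1 (factor: 69 = 3^1 · 23); v_p(y) = 3 (factor: 378 = 3^3 · 14). Additivity: v_p(xy) = v_p(x) + v_p(y) = 1 + 3 = 4. (Direct check: xy = 26082 = 3^4 · (322).)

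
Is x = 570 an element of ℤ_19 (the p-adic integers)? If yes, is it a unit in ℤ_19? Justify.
x ∈ ℤ_19 but not a unit; v_19(x) = 1 > 0

ℤ_19 = {x ∈ ℚ_19 : v_19(x) ≥ 0} and ℤ_19^× = {x ∈ ℤ_19 : v_19(x) = 0}. Here v_19(570) = v_19(num) − v_19(den) = 1; compare against these criteria.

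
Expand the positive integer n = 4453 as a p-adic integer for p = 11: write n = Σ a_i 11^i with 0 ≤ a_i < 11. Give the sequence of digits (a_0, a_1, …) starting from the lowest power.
(a_0, a_1, …) = (9, 8, 3, 3)

Repeated division by 11 gives the digits low-to-high: 4453 = 9 + 8·11^1 + 3·11^2 + 3·11^3. Digit sequence: (9, 8, 3, 3).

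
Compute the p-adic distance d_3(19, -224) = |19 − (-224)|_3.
d_3(19, -224) = 1/243

Step 1 — x − y = 19 − (-224) = 243. Step 2 — v_3(243) = 5 (factor: 243 = (3^5 · 1); the sign does not affect v_p). Step 3 — |x − y|_3 = 3^{-5} = 1/243.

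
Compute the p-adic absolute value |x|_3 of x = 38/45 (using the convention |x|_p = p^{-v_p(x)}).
|38/45|_3 = 9

Step 1 — compute v_3(x) by factoring powers of 3 out of the numerator and denominator: v_3(38/45) = -2. Step 2 — apply |x|_p = p^{-v_p(x)} = 3^{2} = 9.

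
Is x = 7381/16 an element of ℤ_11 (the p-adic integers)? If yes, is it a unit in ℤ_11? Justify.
x ∈ ℤ_11 but not a unit; v_11(x) = 2 > 0

ℤ_11 = {x ∈ ℚ_11 : v_11(x) ≥ 0} and ℤ_11^× = {x ∈ ℤ_11 : v_11(x) = 0}. Here v_11(7381/16) = v_11(num) − v_11(den) = 2; compare against these criteria.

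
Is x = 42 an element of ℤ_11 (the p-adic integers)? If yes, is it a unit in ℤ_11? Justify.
x ∈ ℤ_11^× (unit); v_11(x) = 0

ℤ_11 = {x ∈ ℚ_11 : v_11(x) ≥ 0} and ℤ_11^× = {x ∈ ℤ_11 : v_11(x) = 0}. Here v_11(42) = v_11(num) − v_11(den) = 0; compare against these criteria.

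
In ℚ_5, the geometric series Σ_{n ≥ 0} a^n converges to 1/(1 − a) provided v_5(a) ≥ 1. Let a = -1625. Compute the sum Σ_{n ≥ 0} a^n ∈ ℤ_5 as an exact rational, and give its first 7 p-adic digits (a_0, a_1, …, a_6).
Σ a^n = 1/(1 − a) = 1/1626;  first 7 digits = (1, 0, 0, 2, 2, 4, 3)

v_5(a) = 3 ≥ 1, so the series converges in ℤ_5 to 1/(1 − a) = 1/(1 − (-1625)) = 1/1626. Expand this rational in ℤ_5: compute digits iteratively via d_i = x_i mod 5, x_{i+1} = (x_i − d_i)/5. The first 7 digits are (1, 0, 0, 2, 2, 4, 3).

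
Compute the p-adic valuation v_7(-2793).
v_7(-2793) = 2

v_7(n) is the largest exponent k such that 7^k divides n. Factor out: -2793 = -7^2 · 57. (Sign doesn't affect v_p.) So v_7(-2793) = 2.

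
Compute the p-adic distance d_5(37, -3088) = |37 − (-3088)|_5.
d_5(37, -3088) = 1/3125

Step 1 — x − y = 37 − (-3088) = 3125. Step 2 — v_5(3125) = 5 (factor: 3125 = (5^5 · 1); the sign does not affect v_p). Step 3 — |x − y|_5 = 5^{-5} = 1/3125.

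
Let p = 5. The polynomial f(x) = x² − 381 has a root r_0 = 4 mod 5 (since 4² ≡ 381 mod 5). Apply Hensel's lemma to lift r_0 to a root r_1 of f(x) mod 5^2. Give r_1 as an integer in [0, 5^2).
r_1 = 9 (mod 25)

Hensel's recurrence: r_{i+1} = r_i − f(r_i)·(f′(r_i))^{-1} mod 5^{i+2}, with f′(x) = 2x. Iterate:
  r_0 = 4 (mod 5)
  r_1 = 9 (mod 25)
Final: r_1 = 9, and one checks f(r_1) ≡ 0 mod 5^2.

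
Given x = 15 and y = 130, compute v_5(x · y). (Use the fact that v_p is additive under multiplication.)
v_5(1950) = 2

v_p(x) = 1 (factor: 15 = 5^1 · 3); v_p(y) = 1 (factor: 130 = 5^1 · 26). Additivity: v_p(xy) = v_p(x) + v_p(y) = 1 + 1 = 2. (Direct check: xy = 1950 = 5^2 · (78).)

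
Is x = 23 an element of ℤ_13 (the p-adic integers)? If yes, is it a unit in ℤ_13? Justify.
x ∈ ℤ_13^× (unit); v_13(x) = 0

ℤ_13 = {x ∈ ℚ_13 : v_13(x) ≥ 0} and ℤ_13^× = {x ∈ ℤ_13 : v_13(x) = 0}. Here v_13(23) = v_13(num) − v_13(den) = 0; compare against these criteria.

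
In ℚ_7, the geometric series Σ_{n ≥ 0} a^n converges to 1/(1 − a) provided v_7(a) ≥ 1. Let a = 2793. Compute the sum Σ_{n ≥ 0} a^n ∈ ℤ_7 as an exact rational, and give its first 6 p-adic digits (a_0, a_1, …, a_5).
Σ a^n = 1/(1 − a) = -1/2792;  first 6 digits = (1, 0, 1, 1, 2, 2)

v_7(a) = 2 ≥ 1, so the series converges in ℤ_7 to 1/(1 − a) = 1/(1 − 2793) = -1/2792. Expand this rational in ℤ_7: compute digits iteratively via d_i = x_i mod 7, x_{i+1} = (x_i − d_i)/7. The first 6 digits are (1, 0, 1, 1, 2, 2).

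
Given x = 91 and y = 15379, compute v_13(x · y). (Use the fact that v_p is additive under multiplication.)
v_13(1399489) = 4

v_p(x) = 1 (factor: 91 = 13^1 · 7); v_p(y) = 3 (factor: 15379 = 13^3 · 7). Additivity: v_p(xy) = v_p(x) + v_p(y) = 1 + 3 = 4. (Direct check: xy = 1399489 = 13^4 · (49).)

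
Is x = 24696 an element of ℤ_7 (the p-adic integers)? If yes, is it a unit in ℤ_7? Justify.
x ∈ ℤ_7 but not a unit; v_7(x) = 3 > 0

ℤ_7 = {x ∈ ℚ_7 : v_7(x) ≥ 0} and ℤ_7^× = {x ∈ ℤ_7 : v_7(x) = 0}. Here v_7(24696) = v_7(num) − v_7(den) = 3; compare against these criteria.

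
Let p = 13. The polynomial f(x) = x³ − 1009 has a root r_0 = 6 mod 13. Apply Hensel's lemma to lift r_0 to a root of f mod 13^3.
r_2 = 331 (mod 2197)

Hensel: r_{i+1} = r_i − f(r_i)/f′(r_i) mod 13^{i+2}, where f′(x) = 3x². Iterate:
  r_0 = 6 (mod 13)
  r_1 = 162 (mod 169)
  r_2 = 331 (mod 2197)
Final: r = 331 with f(r) ≡ 0 mod 13^3.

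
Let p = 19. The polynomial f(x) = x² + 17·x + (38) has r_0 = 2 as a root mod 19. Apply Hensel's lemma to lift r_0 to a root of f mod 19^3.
r_2 = 6462 (mod 6859)

Hensel: r_{i+1} = r_i − f(r_i)·(f′(r_i))^{-1} mod 19^{i+2}, f′(x) = 2x + 17. Iterate:
  r_0 = 2 (mod 19)
  r_1 = 325 (mod 361)
  r_2 = 6462 (mod 6859)
Final: r = 6462 satisfies f(r) ≡ 0 mod 19^3.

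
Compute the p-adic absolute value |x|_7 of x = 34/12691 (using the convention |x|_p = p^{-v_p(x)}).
|34/12691|_7 = 343

Step 1 — compute v_7(x) by factoring powers of 7 out of the numerator and denominator: v_7(34/12691) = -3. Step 2 — apply |x|_p = p^{-v_p(x)} = 7^{3} = 343.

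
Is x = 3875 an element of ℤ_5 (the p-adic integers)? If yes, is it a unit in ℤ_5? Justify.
x ∈ ℤ_5 but not a unit; v_5(x) = 3 > 0

ℤ_5 = {x ∈ ℚ_5 : v_5(x) ≥ 0} and ℤ_5^× = {x ∈ ℤ_5 : v_5(x) = 0}. Here v_5(3875) = v_5(num) − v_5(den) = 3; compare against these criteria.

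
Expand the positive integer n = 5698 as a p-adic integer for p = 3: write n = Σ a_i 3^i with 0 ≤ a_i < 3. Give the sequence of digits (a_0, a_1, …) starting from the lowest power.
(a_0, a_1, …) = (1, 0, 0, 1, 1, 2, 1, 2)

Repeated division by 3 gives the digits low-to-high: 5698 = 1 + 1·3^3 + 1·3^4 + 2·3^5 + 1·3^6 + 2·3^7. Digit sequence: (1, 0, 0, 1, 1, 2, 1, 2).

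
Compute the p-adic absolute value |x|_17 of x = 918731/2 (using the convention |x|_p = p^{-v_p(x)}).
|918731/2|_17 = 1/83521

Step 1 — compute v_17(x) by factoring powers of 17 out of the numerator and denominator: v_17(918731/2) = 4. Step 2 — apply |x|_p = p^{-v_p(x)} = 17^{-4} = 1/83521.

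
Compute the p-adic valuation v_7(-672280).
v_7(-672280) = 5

v_7(n) is the largest exponent k such that 7^k divides n. Factor out: -672280 = -7^5 · 40. (Sign doesn't affect v_p.) So v_7(-672280) = 5.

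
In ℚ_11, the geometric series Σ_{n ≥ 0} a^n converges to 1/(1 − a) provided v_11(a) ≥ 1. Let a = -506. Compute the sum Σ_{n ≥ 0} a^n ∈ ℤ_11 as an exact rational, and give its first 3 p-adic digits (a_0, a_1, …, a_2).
Σ a^n = 1/(1 − a) = 1/507;  first 3 digits = (1, 9, 10)

v_11(a) = 1 ≥ 1, so the series converges in ℤ_11 to 1/(1 − a) = 1/(1 − (-506)) = 1/507. Expand this rational in ℤ_11: compute digits iteratively via d_i = x_i mod 11, x_{i+1} = (x_i − d_i)/11. The first 3 digits are (1, 9, 10).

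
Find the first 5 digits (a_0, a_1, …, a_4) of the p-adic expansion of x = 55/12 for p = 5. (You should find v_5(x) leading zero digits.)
(a_0, …, a_4) = (0, 3, 0, 2, 0)

v_5(55/12) = 1, so a_0 = ... = a_0 = 0. Factor out: x = 5^1 · u with u = 11/12 a unit in ℤ_5. Expand u iteratively via a_{v+i} = u_i mod 5, u_{i+1} = (u_i − a_{v+i})/5:
  u_0 = 11/12;  a_1 = 3;  u_1 = (u_0 − 3)/5 = -5/12
  u_1 = -5/12;  a_2 = 0;  u_2 = (u_1 − 0)/5 = -1/12
  u_2 = -1/12;  a_3 = 2;  u_3 = (u_2 − 2)/5 = -5/12
  u_3 = -5/12;  a_4 = 0;  u_4 = (u_3 − 0)/5 = -1/12
Digits: (0, 3, 0, 2, 0).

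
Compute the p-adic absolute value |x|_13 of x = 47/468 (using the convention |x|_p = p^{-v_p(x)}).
|47/468|_13 = 13

Step 1 — compute v_13(x) by factoring powers of 13 out of the numerator and denominator: v_13(47/468) = -1. Step 2 — apply |x|_p = p^{-v_p(x)} = 13^{1} = 13.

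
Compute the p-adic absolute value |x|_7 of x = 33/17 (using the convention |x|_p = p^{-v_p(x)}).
|33/17|_7 = 1

Step 1 — compute v_7(x) by factoring powers of 7 out of the numerator and denominator: v_7(33/17) = 0. Step 2 — apply |x|_p = p^{-v_p(x)} = 7^{0} = 1.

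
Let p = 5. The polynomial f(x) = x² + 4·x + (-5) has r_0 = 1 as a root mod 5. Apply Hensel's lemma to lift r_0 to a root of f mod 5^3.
r_2 = 1 (mod 125)

Hensel: r_{i+1} = r_i − f(r_i)·(f′(r_i))^{-1} mod 5^{i+2}, f′(x) = 2x + 4. Iterate:
  r_0 = 1 (mod 5)
  r_1 = 1 (mod 25)
  r_2 = 1 (mod 125)
Final: r = 1 satisfies f(r) ≡ 0 mod 5^3.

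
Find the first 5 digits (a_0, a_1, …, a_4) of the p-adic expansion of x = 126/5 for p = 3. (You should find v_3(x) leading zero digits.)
(a_0, …, a_4) = (0, 0, 1, 0, 2)

v_3(126/5) = 2, so a_0 = ... = a_1 = 0. Factor out: x = 3^2 · u with u = 14/5 a unit in ℤ_3. Expand u iteratively via a_{v+i} = u_i mod 3, u_{i+1} = (u_i − a_{v+i})/3:
  u_0 = 14/5;  a_2 = 1;  u_1 = (u_0 − 1)/3 = 3/5
  u_1 = 3/5;  a_3 = 0;  u_2 = (u_1 − 0)/3 = 1/5
  u_2 = 1/5;  a_4 = 2;  u_3 = (u_2 − 2)/3 = -3/5
Digits: (0, 0, 1, 0, 2).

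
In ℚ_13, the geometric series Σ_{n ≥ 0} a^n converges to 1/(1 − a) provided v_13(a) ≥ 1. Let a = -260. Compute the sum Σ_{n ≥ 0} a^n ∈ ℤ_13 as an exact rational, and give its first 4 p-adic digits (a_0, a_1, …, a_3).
Σ a^n = 1/(1 − a) = 1/261;  first 4 digits = (1, 6, 8, 12)

v_13(a) = 1 ≥ 1, so the series converges in ℤ_13 to 1/(1 − a) = 1/(1 − (-260)) = 1/261. Expand this rational in ℤ_13: compute digits iteratively via d_i = x_i mod 13, x_{i+1} = (x_i − d_i)/13. The first 4 digits are (1, 6, 8, 12).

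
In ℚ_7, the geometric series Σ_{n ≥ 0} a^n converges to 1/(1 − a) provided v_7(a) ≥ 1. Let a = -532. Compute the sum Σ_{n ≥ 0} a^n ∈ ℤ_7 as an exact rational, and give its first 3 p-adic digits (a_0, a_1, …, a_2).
Σ a^n = 1/(1 − a) = 1/533;  first 3 digits = (1, 1, 4)

v_7(a) = 1 ≥ 1, so the series converges in ℤ_7 to 1/(1 − a) = 1/(1 − (-532)) = 1/533. Expand this rational in ℤ_7: compute digits iteratively via d_i = x_i mod 7, x_{i+1} = (x_i − d_i)/7. The first 3 digits are (1, 1, 4).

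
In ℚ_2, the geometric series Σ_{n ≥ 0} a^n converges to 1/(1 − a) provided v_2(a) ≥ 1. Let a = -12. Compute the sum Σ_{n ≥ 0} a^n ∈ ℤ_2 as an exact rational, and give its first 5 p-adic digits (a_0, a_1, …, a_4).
Σ a^n = 1/(1 − a) = 1/13;  first 5 digits = (1, 0, 1, 0, 0)

v_2(a) = 2 ≥ 1, so the series converges in ℤ_2 to 1/(1 − a) = 1/(1 − (-12)) = 1/13. Expand this rational in ℤ_2: compute digits iteratively via d_i = x_i mod 2, x_{i+1} = (x_i − d_i)/2. The first 5 digits are (1, 0, 1, 0, 0).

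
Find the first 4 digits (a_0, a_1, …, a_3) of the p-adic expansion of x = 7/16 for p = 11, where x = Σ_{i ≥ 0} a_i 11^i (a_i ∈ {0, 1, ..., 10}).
(a_0, …, a_3) = (8, 0, 2, 6)

v_11(7/16) = 0 (numerator and denominator both coprime to 11), so x ∈ ℤ_11^×. Compute digits iteratively via a_i = x_i mod 11, x_{i+1} = (x_i − a_i)/11, with x_0 = x:
  x_0 = 7/16;  a_0 = 8;  x_1 = (x_0 − 8)/11 = -11/16
  x_1 = -11/16;  a_1 = 0;  x_2 = (x_1 − 0)/11 = -1/16
  x_2 = -1/16;  a_2 = 2;  x_3 = (x_2 − 2)/11 = -3/16
  x_3 = -3/16;  a_3 = 6;  x_4 = (x_3 − 6)/11 = -9/16
Digits: (8, 0, 2, 6).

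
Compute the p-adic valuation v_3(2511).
v_3(2511) = 4

v_3(n) is the largest exponent k such that 3^k divides n. Factor out: 2511 = 3^4 · 31. (Sign doesn't affect v_p.) So v_3(2511) = 4.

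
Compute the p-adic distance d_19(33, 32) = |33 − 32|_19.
d_19(33, 32) = 1

Step 1 — x − y = 33 − 32 = 1. Step 2 — v_19(1) = 0 (factor: 1 = (19^0 · 1); the sign does not affect v_p). Step 3 — |x − y|_19 = 19^{0} = 1.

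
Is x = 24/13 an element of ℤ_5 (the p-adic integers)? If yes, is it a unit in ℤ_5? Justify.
x ∈ ℤ_5^× (unit); v_5(x) = 0

ℤ_5 = {x ∈ ℚ_5 : v_5(x) ≥ 0} and ℤ_5^× = {x ∈ ℤ_5 : v_5(x) = 0}. Here v_5(24/13) = v_5(num) − v_5(den) = 0; compare against these criteria.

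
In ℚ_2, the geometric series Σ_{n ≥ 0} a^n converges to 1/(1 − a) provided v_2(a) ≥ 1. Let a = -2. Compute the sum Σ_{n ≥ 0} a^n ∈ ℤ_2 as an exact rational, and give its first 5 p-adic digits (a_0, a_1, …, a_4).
Σ a^n = 1/(1 − a) = 1/3;  first 5 digits = (1, 1, 0, 1, 0)

v_2(a) = 1 ≥ 1, so the series converges in ℤ_2 to 1/(1 − a) = 1/(1 − (-2)) = 1/3. Expand this rational in ℤ_2: compute digits iteratively via d_i = x_i mod 2, x_{i+1} = (x_i − d_i)/2. The first 5 digits are (1, 1, 0, 1, 0).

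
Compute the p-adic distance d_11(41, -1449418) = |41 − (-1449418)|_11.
d_11(41, -1449418) = 1/161051

Step 1 — x − y = 41 − (-1449418) = 1449459. Step 2 — v_11(1449459) = 5 (factor: 1449459 = (11^5 · 9); the sign does not affect v_p). Step 3 — |x − y|_11 = 11^{-5} = 1/161051.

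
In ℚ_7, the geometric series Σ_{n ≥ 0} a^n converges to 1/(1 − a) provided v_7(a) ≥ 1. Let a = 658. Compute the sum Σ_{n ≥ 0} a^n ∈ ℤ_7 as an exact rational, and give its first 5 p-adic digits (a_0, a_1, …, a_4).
Σ a^n = 1/(1 − a) = -1/657;  first 5 digits = (1, 3, 1, 3, 0)

v_7(a) = 1 ≥ 1, so the series converges in ℤ_7 to 1/(1 − a) = 1/(1 − 658) = -1/657. Expand this rational in ℤ_7: compute digits iteratively via d_i = x_i mod 7, x_{i+1} = (x_i − d_i)/7. The first 5 digits are (1, 3, 1, 3, 0).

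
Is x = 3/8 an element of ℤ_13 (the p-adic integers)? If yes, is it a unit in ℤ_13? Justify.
x ∈ ℤ_13^× (unit); v_13(x) = 0

ℤ_13 = {x ∈ ℚ_13 : v_13(x) ≥ 0} and ℤ_13^× = {x ∈ ℤ_13 : v_13(x) = 0}. Here v_13(3/8) = v_13(num) − v_13(den) = 0; compare against these criteria.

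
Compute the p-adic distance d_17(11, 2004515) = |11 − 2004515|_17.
d_17(11, 2004515) = 1/83521

Step 1 — x − y = 11 − 2004515 = -2004504. Step 2 — v_17(-2004504) = 4 (factor: -2004504 = −(17^4 · 24); the sign does not affect v_p). Step 3 — |x − y|_17 = 17^{-4} = 1/83521.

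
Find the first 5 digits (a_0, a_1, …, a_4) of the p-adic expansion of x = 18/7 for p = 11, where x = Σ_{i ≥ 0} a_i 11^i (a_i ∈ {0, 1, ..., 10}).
(a_0, …, a_4) = (1, 8, 4, 9, 7)

v_11(18/7) = 0 (numerator and denominator both coprime to 11), so x ∈ ℤ_11^×. Compute digits iteratively via a_i = x_i mod 11, x_{i+1} = (x_i − a_i)/11, with x_0 = x:
  x_0 = 18/7;  a_0 = 1;  x_1 = (x_0 − 1)/11 = 1/7
  x_1 = 1/7;  a_1 = 8;  x_2 = (x_1 − 8)/11 = -5/7
  x_2 = -5/7;  a_2 = 4;  x_3 = (x_2 − 4)/11 = -3/7
  x_3 = -3/7;  a_3 = 9;  x_4 = (x_3 − 9)/11 = -6/7
  x_4 = -6/7;  a_4 = 7;  x_5 = (x_4 − 7)/11 = -5/7
Digits: (1, 8, 4, 9, 7).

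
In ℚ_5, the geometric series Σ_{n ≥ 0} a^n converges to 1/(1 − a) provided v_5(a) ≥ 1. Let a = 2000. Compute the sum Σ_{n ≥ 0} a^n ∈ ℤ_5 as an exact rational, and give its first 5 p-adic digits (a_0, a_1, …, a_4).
Σ a^n = 1/(1 − a) = -1/1999;  first 5 digits = (1, 0, 0, 1, 3)

v_5(a) = 3 ≥ 1, so the series converges in ℤ_5 to 1/(1 − a) = 1/(1 − 2000) = -1/1999. Expand this rational in ℤ_5: compute digits iteratively via d_i = x_i mod 5, x_{i+1} = (x_i − d_i)/5. The first 5 digits are (1, 0, 0, 1, 3).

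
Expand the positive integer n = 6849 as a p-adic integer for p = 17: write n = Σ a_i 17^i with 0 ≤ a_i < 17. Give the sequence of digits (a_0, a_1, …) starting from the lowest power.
(a_0, a_1, …) = (15, 11, 6, 1)

Repeated division by 17 gives the digits low-to-high: 6849 = 15 + 11·17^1 + 6·17^2 + 1·17^3. Digit sequence: (15, 11, 6, 1).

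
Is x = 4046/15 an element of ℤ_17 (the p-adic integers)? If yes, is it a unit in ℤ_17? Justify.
x ∈ ℤ_17 but not a unit; v_17(x) = 2 > 0

ℤ_17 = {x ∈ ℚ_17 : v_17(x) ≥ 0} and ℤ_17^× = {x ∈ ℤ_17 : v_17(x) = 0}. Here v_17(4046/15) = v_17(num) − v_17(den) = 2; compare against these criteria.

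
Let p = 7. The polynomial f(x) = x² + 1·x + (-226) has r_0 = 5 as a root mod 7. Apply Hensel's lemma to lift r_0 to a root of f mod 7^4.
r_3 = 1769 (mod 2401)

Hensel: r_{i+1} = r_i − f(r_i)·(f′(r_i))^{-1} mod 7^{i+2}, f′(x) = 2x + 1. Iterate:
  r_0 = 5 (mod 7)
  r_1 = 5 (mod 49)
  r_2 = 54 (mod 343)
  r_3 = 1769 (mod 2401)
Final: r = 1769 satisfies f(r) ≡ 0 mod 7^4.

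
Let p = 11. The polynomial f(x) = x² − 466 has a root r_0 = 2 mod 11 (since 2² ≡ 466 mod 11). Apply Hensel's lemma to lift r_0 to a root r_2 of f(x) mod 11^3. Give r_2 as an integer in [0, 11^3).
r_2 = 1025 (mod 1331)

Hensel's recurrence: r_{i+1} = r_i − f(r_i)·(f′(r_i))^{-1} mod 11^{i+2}, with f′(x) = 2x. Iterate:
  r_0 = 2 (mod 11)
  r_1 = 57 (mod 121)
  r_2 = 1025 (mod 1331)
Final: r_2 = 1025, and one checks f(r_2) ≡ 0 mod 11^3.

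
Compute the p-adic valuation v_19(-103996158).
v_19(-103996158) = 5

v_19(n) is the largest exponent k such that 19^k divides n. Factor out: -103996158 = -19^5 · 42. (Sign doesn't affect v_p.) So v_19(-103996158) = 5.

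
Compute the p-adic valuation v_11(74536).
v_11(74536) = 3

v_11(n) is the largest exponent k such that 11^k divides n. Factor out: 74536 = 11^3 · 56. (Sign doesn't affect v_p.) So v_11(74536) = 3.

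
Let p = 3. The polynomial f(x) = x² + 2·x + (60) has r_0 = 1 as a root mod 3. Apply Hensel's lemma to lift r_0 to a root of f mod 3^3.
r_2 = 19 (mod 27)

Hensel: r_{i+1} = r_i − f(r_i)·(f′(r_i))^{-1} mod 3^{i+2}, f′(x) = 2x + 2. Iterate:
  r_0 = 1 (mod 3)
  r_1 = 1 (mod 9)
  r_2 = 19 (mod 27)
Final: r = 19 satisfies f(r) ≡ 0 mod 3^3.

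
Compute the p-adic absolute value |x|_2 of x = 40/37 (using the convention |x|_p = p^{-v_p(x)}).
|40/37|_2 = 1/8

Step 1 — compute v_2(x) by factoring powers of 2 out of the numerator and denominator: v_2(40/37) = 3. Step 2 — apply |x|_p = p^{-v_p(x)} = 2^{-3} = 1/8.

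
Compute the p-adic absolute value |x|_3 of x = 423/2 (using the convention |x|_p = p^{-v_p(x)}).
|423/2|_3 = 1/9

Step 1 — compute v_3(x) by factoring powers of 3 out of the numerator and denominator: v_3(423/2) = 2. Step 2 — apply |x|_p = p^{-v_p(x)} = 3^{-2} = 1/9.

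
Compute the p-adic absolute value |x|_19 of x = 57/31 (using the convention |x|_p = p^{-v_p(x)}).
|57/31|_19 = 1/19

Step 1 — compute v_19(x) by factoring powers of 19 out of the numerator and denominator: v_19(57/31) = 1. Step 2 — apply |x|_p = p^{-v_p(x)} = 19^{-1} = 1/19.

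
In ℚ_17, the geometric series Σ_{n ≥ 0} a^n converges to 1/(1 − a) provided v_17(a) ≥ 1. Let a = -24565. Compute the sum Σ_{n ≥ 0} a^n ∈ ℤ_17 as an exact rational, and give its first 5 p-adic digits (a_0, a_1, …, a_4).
Σ a^n = 1/(1 − a) = 1/24566;  first 5 digits = (1, 0, 0, 12, 16)

v_17(a) = 3 ≥ 1, so the series converges in ℤ_17 to 1/(1 − a) = 1/(1 − (-24565)) = 1/24566. Expand this rational in ℤ_17: compute digits iteratively via d_i = x_i mod 17, x_{i+1} = (x_i − d_i)/17. The first 5 digits are (1, 0, 0, 12, 16).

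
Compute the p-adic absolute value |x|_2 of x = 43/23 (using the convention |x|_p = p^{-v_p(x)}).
|43/23|_2 = 1

Step 1 — compute v_2(x) by factoring powers of 2 out of the numerator and denominator: v_2(43/23) = 0. Step 2 — apply |x|_p = p^{-v_p(x)} = 2^{0} = 1.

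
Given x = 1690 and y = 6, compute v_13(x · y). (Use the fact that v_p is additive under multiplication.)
v_13(10140) = 2

v_p(x) = 2 (factor: 1690 = 13^2 · 10); v_p(y) = 0 (factor: 6 = 13^0 · 6). Additivity: v_p(xy) = v_p(x) + v_p(y) = 2 + 0 = 2. (Direct check: xy = 10140 = 13^2 · (60).)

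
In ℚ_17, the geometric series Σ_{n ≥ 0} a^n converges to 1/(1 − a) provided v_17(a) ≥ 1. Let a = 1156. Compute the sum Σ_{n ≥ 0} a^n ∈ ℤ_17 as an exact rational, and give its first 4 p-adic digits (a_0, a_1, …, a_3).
Σ a^n = 1/(1 − a) = -1/1155;  first 4 digits = (1, 0, 4, 0)

v_17(a) = 2 ≥ 1, so the series converges in ℤ_17 to 1/(1 − a) = 1/(1 − 1156) = -1/1155. Expand this rational in ℤ_17: compute digits iteratively via d_i = x_i mod 17, x_{i+1} = (x_i − d_i)/17. The first 4 digits are (1, 0, 4, 0).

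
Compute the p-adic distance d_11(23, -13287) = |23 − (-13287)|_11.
d_11(23, -13287) = 1/1331

Step 1 — x − y = 23 − (-13287) = 13310. Step 2 — v_11(13310) = 3 (factor: 13310 = (11^3 · 10); the sign does not affect v_p). Step 3 — |x − y|_11 = 11^{-3} = 1/1331.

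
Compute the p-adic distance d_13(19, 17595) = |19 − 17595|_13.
d_13(19, 17595) = 1/2197

Step 1 — x − y = 19 − 17595 = -17576. Step 2 — v_13(-17576) = 3 (factor: -17576 = −(13^3 · 8); the sign does not affect v_p). Step 3 — |x − y|_13 = 13^{-3} = 1/2197.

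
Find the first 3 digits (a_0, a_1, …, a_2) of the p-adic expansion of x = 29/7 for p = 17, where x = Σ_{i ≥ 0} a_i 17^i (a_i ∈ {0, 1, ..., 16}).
(a_0, …, a_2) = (9, 7, 2)

v_17(29/7) = 0 (numerator and denominator both coprime to 17), so x ∈ ℤ_17^×. Compute digits iteratively via a_i = x_i mod 17, x_{i+1} = (x_i − a_i)/17, with x_0 = x:
  x_0 = 29/7;  a_0 = 9;  x_1 = (x_0 − 9)/17 = -2/7
  x_1 = -2/7;  a_1 = 7;  x_2 = (x_1 − 7)/17 = -3/7
  x_2 = -3/7;  a_2 = 2;  x_3 = (x_2 − 2)/17 = -1/7
Digits: (9, 7, 2).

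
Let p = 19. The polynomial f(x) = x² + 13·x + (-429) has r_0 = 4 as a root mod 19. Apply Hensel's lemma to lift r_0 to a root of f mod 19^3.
r_2 = 3614 (mod 6859)

Hensel: r_{i+1} = r_i − f(r_i)·(f′(r_i))^{-1} mod 19^{i+2}, f′(x) = 2x + 13. Iterate:
  r_0 = 4 (mod 19)
  r_1 = 4 (mod 361)
  r_2 = 3614 (mod 6859)
Final: r = 3614 satisfies f(r) ≡ 0 mod 19^3.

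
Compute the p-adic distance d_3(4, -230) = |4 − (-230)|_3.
d_3(4, -230) = 1/9

Step 1 — x − y = 4 − (-230) = 234. Step 2 — v_3(234) = 2 (factor: 234 = (3^2 · 26); the sign does not affect v_p). Step 3 — |x − y|_3 = 3^{-2} = 1/9.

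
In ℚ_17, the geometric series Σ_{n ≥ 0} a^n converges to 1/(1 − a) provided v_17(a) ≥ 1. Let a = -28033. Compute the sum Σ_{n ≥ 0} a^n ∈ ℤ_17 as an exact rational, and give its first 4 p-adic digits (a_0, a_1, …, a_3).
Σ a^n = 1/(1 − a) = 1/28034;  first 4 digits = (1, 0, 5, 11)

v_17(a) = 2 ≥ 1, so the series converges in ℤ_17 to 1/(1 − a) = 1/(1 − (-28033)) = 1/28034. Expand this rational in ℤ_17: compute digits iteratively via d_i = x_i mod 17, x_{i+1} = (x_i − d_i)/17. The first 4 digits are (1, 0, 5, 11).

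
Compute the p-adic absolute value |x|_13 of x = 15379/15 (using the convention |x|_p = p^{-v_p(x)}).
|15379/15|_13 = 1/2197

Step 1 — compute v_13(x) by factoring powers of 13 out of the numerator and denominator: v_13(15379/15) = 3. Step 2 — apply |x|_p = p^{-v_p(x)} = 13^{-3} = 1/2197.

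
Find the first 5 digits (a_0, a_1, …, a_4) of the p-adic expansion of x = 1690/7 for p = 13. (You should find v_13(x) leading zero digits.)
(a_0, …, a_4) = (0, 0, 7, 7, 5)

v_13(1690/7) = 2, so a_0 = ... = a_1 = 0. Factor out: x = 13^2 · u with u = 10/7 a unit in ℤ_13. Expand u iteratively via a_{v+i} = u_i mod 13, u_{i+1} = (u_i − a_{v+i})/13:
  u_0 = 10/7;  a_2 = 7;  u_1 = (u_0 − 7)/13 = -3/7
  u_1 = -3/7;  a_3 = 7;  u_2 = (u_1 − 7)/13 = -4/7
  u_2 = -4/7;  a_4 = 5;  u_3 = (u_2 − 5)/13 = -3/7
Digits: (0, 0, 7, 7, 5).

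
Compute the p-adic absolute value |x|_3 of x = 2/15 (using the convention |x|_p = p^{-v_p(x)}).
|2/15|_3 = 3

Step 1 — compute v_3(x) by factoring powers of 3 out of the numerator and denominator: v_3(2/15) = -1. Step 2 — apply |x|_p = p^{-v_p(x)} = 3^{1} = 3.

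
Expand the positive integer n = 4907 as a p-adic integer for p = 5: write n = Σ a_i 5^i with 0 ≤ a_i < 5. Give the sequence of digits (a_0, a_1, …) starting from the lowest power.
(a_0, a_1, …) = (2, 1, 1, 4, 2, 1)

Repeated division by 5 gives the digits low-to-high: 4907 = 2 + 1·5^1 + 1·5^2 + 4·5^3 + 2·5^4 + 1·5^5. Digit sequence: (2, 1, 1, 4, 2, 1).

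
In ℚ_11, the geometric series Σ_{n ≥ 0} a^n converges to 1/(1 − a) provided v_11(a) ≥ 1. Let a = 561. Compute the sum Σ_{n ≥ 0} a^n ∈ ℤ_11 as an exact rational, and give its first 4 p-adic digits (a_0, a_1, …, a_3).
Σ a^n = 1/(1 − a) = -1/560;  first 4 digits = (1, 7, 9, 7)

v_11(a) = 1 ≥ 1, so the series converges in ℤ_11 to 1/(1 − a) = 1/(1 − 561) = -1/560. Expand this rational in ℤ_11: compute digits iteratively via d_i = x_i mod 11, x_{i+1} = (x_i − d_i)/11. The first 4 digits are (1, 7, 9, 7).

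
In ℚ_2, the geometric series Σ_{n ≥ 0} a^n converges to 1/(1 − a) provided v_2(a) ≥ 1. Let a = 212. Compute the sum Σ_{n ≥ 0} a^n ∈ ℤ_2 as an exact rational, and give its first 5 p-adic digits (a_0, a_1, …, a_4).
Σ a^n = 1/(1 − a) = -1/211;  first 5 digits = (1, 0, 1, 0, 0)

v_2(a) = 2 ≥ 1, so the series converges in ℤ_2 to 1/(1 − a) = 1/(1 − 212) = -1/211. Expand this rational in ℤ_2: compute digits iteratively via d_i = x_i mod 2, x_{i+1} = (x_i − d_i)/2. The first 5 digits are (1, 0, 1, 0, 0).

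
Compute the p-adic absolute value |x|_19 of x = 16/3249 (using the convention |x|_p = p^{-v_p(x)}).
|16/3249|_19 = 361

Step 1 — compute v_19(x) by factoring powers of 19 out of the numerator and denominator: v_19(16/3249) = -2. Step 2 — apply |x|_p = p^{-v_p(x)} = 19^{2} = 361.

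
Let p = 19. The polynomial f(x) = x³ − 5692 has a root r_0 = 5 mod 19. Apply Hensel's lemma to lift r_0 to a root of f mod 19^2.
r_1 = 214 (mod 361)

Hensel: r_{i+1} = r_i − f(r_i)/f′(r_i) mod 19^{i+2}, where f′(x) = 3x². Iterate:
  r_0 = 5 (mod 19)
  r_1 = 214 (mod 361)
Final: r = 214 with f(r) ≡ 0 mod 19^2.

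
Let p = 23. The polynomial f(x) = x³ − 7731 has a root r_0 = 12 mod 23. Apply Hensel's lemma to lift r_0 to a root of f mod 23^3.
r_2 = 7487 (mod 12167)

Hensel: r_{i+1} = r_i − f(r_i)/f′(r_i) mod 23^{i+2}, where f′(x) = 3x². Iterate:
  r_0 = 12 (mod 23)
  r_1 = 81 (mod 529)
  r_2 = 7487 (mod 12167)
Final: r = 7487 with f(r) ≡ 0 mod 23^3.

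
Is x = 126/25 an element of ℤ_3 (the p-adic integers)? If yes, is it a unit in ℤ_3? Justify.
x ∈ ℤ_3 but not a unit; v_3(x) = 2 > 0

ℤ_3 = {x ∈ ℚ_3 : v_3(x) ≥ 0} and ℤ_3^× = {x ∈ ℤ_3 : v_3(x) = 0}. Here v_3(126/25) = v_3(num) − v_3(den) = 2; compare against these criteria.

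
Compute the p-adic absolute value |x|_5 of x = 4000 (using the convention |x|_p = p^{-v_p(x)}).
|4000|_5 = 1/125

Step 1 — compute v_5(x) by factoring powers of 5 out of the numerator and denominator: v_5(4000) = 3. Step 2 — apply |x|_p = p^{-v_p(x)} = 5^{-3} = 1/125.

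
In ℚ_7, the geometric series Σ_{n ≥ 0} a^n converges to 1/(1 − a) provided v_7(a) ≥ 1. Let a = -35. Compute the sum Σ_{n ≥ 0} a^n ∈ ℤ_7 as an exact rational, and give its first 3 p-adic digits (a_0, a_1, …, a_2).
Σ a^n = 1/(1 − a) = 1/36;  first 3 digits = (1, 2, 3)

v_7(a) = 1 ≥ 1, so the series converges in ℤ_7 to 1/(1 − a) = 1/(1 − (-35)) = 1/36. Expand this rational in ℤ_7: compute digits iteratively via d_i = x_i mod 7, x_{i+1} = (x_i − d_i)/7. The first 3 digits are (1, 2, 3).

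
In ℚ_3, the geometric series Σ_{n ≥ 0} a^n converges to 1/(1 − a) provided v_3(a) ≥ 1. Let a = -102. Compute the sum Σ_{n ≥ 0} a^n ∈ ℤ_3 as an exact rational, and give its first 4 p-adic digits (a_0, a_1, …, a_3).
Σ a^n = 1/(1 − a) = 1/103;  first 4 digits = (1, 2, 1, 2)

v_3(a) = 1 ≥ 1, so the series converges in ℤ_3 to 1/(1 − a) = 1/(1 − (-102)) = 1/103. Expand this rational in ℤ_3: compute digits iteratively via d_i = x_i mod 3, x_{i+1} = (x_i − d_i)/3. The first 4 digits are (1, 2, 1, 2).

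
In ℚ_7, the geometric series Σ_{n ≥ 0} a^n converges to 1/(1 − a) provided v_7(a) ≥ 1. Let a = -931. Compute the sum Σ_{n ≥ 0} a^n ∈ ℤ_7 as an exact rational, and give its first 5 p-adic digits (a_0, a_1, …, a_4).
Σ a^n = 1/(1 − a) = 1/932;  first 5 digits = (1, 0, 2, 4, 3)

v_7(a) = 2 ≥ 1, so the series converges in ℤ_7 to 1/(1 − a) = 1/(1 − (-931)) = 1/932. Expand this rational in ℤ_7: compute digits iteratively via d_i = x_i mod 7, x_{i+1} = (x_i − d_i)/7. The first 5 digits are (1, 0, 2, 4, 3).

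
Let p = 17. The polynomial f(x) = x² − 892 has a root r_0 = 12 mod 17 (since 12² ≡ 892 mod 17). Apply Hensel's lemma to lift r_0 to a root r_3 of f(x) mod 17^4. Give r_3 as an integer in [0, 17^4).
r_3 = 58373 (mod 83521)

Hensel's recurrence: r_{i+1} = r_i − f(r_i)·(f′(r_i))^{-1} mod 17^{i+2}, with f′(x) = 2x. Iterate:
  r_0 = 12 (mod 17)
  r_1 = 284 (mod 289)
  r_2 = 4330 (mod 4913)
  r_3 = 58373 (mod 83521)
Final: r_3 = 58373, and one checks f(r_3) ≡ 0 mod 17^4.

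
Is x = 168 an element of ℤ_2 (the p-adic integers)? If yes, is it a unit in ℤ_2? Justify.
x ∈ ℤ_2 but not a unit; v_2(x) = 3 > 0

ℤ_2 = {x ∈ ℚ_2 : v_2(x) ≥ 0} and ℤ_2^× = {x ∈ ℤ_2 : v_2(x) = 0}. Here v_2(168) = v_2(num) − v_2(den) = 3; compare against these criteria.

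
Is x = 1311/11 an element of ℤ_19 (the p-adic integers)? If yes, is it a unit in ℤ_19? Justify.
x ∈ ℤ_19 but not a unit; v_19(x) = 1 > 0

ℤ_19 = {x ∈ ℚ_19 : v_19(x) ≥ 0} and ℤ_19^× = {x ∈ ℤ_19 : v_19(x) = 0}. Here v_19(1311/11) = v_19(num) − v_19(den) = 1; compare against these criteria.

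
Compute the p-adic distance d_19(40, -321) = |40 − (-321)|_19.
d_19(40, -321) = 1/361

Step 1 — x − y = 40 − (-321) = 361. Step 2 — v_19(361) = 2 (factor: 361 = (19^2 · 1); the sign does not affect v_p). Step 3 — |x − y|_19 = 19^{-2} = 1/361.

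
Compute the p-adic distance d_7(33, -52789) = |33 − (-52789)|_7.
d_7(33, -52789) = 1/2401

Step 1 — x − y = 33 − (-52789) = 52822. Step 2 — v_7(52822) = 4 (factor: 52822 = (7^4 · 22); the sign does not affect v_p). Step 3 — |x − y|_7 = 7^{-4} = 1/2401.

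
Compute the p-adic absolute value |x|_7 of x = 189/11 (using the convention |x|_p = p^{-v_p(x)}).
|189/11|_7 = 1/7

Step 1 — compute v_7(x) by factoring powers of 7 out of the numerator and denominator: v_7(189/11) = 1. Step 2 — apply |x|_p = p^{-v_p(x)} = 7^{-1} = 1/7.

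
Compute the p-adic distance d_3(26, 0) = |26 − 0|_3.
d_3(26, 0) = 1

Step 1 — x − y = 26 − 0 = 26. Step 2 — v_3(26) = 0 (factor: 26 = (3^0 · 26); the sign does not affect v_p). Step 3 — |x − y|_3 = 3^{0} = 1.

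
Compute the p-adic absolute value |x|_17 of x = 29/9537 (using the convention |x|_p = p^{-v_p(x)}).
|29/9537|_17 = 289

Step 1 — compute v_17(x) by factoring powers of 17 out of the numerator and denominator: v_17(29/9537) = -2. Step 2 — apply |x|_p = p^{-v_p(x)} = 17^{2} = 289.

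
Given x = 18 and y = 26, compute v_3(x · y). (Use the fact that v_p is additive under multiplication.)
v_3(468) = 2

v_p(x) = 2 (factor: 18 = 3^2 · 2); v_p(y) = 0 (factor: 26 = 3^0 · 26). Additivity: v_p(xy) = v_p(x) + v_p(y) = 2 + 0 = 2. (Direct check: xy = 468 = 3^2 · (52).)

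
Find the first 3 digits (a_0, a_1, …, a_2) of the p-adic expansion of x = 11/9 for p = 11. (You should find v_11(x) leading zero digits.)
(a_0, …, a_2) = (0, 5, 2)

v_11(11/9) = 1, so a_0 = ... = a_0 = 0. Factor out: x = 11^1 · u with u = 1/9 a unit in ℤ_11. Expand u iteratively via a_{v+i} = u_i mod 11, u_{i+1} = (u_i − a_{v+i})/11:
  u_0 = 1/9;  a_1 = 5;  u_1 = (u_0 − 5)/11 = -4/9
  u_1 = -4/9;  a_2 = 2;  u_2 = (u_1 − 2)/11 = -2/9
Digits: (0, 5, 2).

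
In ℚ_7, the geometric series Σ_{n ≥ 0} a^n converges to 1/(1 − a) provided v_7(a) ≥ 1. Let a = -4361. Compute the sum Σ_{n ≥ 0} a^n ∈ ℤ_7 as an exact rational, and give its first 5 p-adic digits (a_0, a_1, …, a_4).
Σ a^n = 1/(1 − a) = 1/4362;  first 5 digits = (1, 0, 2, 1, 2)

v_7(a) = 2 ≥ 1, so the series converges in ℤ_7 to 1/(1 − a) = 1/(1 − (-4361)) = 1/4362. Expand this rational in ℤ_7: compute digits iteratively via d_i = x_i mod 7, x_{i+1} = (x_i − d_i)/7. The first 5 digits are (1, 0, 2, 1, 2).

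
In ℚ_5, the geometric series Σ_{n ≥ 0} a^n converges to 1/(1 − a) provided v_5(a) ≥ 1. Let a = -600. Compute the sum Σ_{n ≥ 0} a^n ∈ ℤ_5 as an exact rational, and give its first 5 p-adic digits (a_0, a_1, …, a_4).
Σ a^n = 1/(1 − a) = 1/601;  first 5 digits = (1, 0, 1, 0, 0)

v_5(a) = 2 ≥ 1, so the series converges in ℤ_5 to 1/(1 − a) = 1/(1 − (-600)) = 1/601. Expand this rational in ℤ_5: compute digits iteratively via d_i = x_i mod 5, x_{i+1} = (x_i − d_i)/5. The first 5 digits are (1, 0, 1, 0, 0).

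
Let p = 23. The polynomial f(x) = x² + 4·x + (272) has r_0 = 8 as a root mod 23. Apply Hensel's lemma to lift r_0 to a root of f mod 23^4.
r_3 = 109281 (mod 279841)

Hensel: r_{i+1} = r_i − f(r_i)·(f′(r_i))^{-1} mod 23^{i+2}, f′(x) = 2x + 4. Iterate:
  r_0 = 8 (mod 23)
  r_1 = 307 (mod 529)
  r_2 = 11945 (mod 12167)
  r_3 = 109281 (mod 279841)
Final: r = 109281 satisfies f(r) ≡ 0 mod 23^4.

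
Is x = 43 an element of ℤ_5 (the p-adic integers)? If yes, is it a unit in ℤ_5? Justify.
x ∈ ℤ_5^× (unit); v_5(x) = 0

ℤ_5 = {x ∈ ℚ_5 : v_5(x) ≥ 0} and ℤ_5^× = {x ∈ ℤ_5 : v_5(x) = 0}. Here v_5(43) = v_5(num) − v_5(den) = 0; compare against these criteria.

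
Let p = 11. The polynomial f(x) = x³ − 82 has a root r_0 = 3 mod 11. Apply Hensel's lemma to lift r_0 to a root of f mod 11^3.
r_2 = 14 (mod 1331)

Hensel: r_{i+1} = r_i − f(r_i)/f′(r_i) mod 11^{i+2}, where f′(x) = 3x². Iterate:
  r_0 = 3 (mod 11)
  r_1 = 14 (mod 121)
  r_2 = 14 (mod 1331)
Final: r = 14 with f(r) ≡ 0 mod 11^3.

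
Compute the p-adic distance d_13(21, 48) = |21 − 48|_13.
d_13(21, 48) = 1

Step 1 — x − y = 21 − 48 = -27. Step 2 — v_13(-27) = 0 (factor: -27 = −(13^0 · 27); the sign does not affect v_p). Step 3 — |x − y|_13 = 13^{0} = 1.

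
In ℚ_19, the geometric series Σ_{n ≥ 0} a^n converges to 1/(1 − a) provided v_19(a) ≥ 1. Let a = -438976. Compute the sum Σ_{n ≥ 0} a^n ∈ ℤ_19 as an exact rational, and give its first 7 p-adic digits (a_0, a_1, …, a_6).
Σ a^n = 1/(1 − a) = 1/438977;  first 7 digits = (1, 0, 0, 12, 15, 18, 10)

v_19(a) = 3 ≥ 1, so the series converges in ℤ_19 to 1/(1 − a) = 1/(1 − (-438976)) = 1/438977. Expand this rational in ℤ_19: compute digits iteratively via d_i = x_i mod 19, x_{i+1} = (x_i − d_i)/19. The first 7 digits are (1, 0, 0, 12, 15, 18, 10).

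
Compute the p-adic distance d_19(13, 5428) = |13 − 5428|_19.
d_19(13, 5428) = 1/361

Step 1 — x − y = 13 − 5428 = -5415. Step 2 — v_19(-5415) = 2 (factor: -5415 = −(19^2 · 15); the sign does not affect v_p). Step 3 — |x − y|_19 = 19^{-2} = 1/361.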